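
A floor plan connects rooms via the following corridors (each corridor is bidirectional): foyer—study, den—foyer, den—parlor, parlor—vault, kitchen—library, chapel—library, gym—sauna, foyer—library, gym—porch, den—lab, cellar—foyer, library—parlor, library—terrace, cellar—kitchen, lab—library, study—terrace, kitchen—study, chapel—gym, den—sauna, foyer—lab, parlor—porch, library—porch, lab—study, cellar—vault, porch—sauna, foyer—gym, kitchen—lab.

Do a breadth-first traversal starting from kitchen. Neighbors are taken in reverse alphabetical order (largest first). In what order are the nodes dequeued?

kitchen, study, library, lab, cellar, terrace, foyer, porch, parlor, chapel, den, vault, gym, sauna

Visit kitchen; enqueue study, library, lab, cellar → queue [study, library, lab, cellar]
Visit study; enqueue terrace, foyer → queue [library, lab, cellar, terrace, foyer]
Visit library; enqueue porch, parlor, chapel → queue [lab, cellar, terrace, foyer, porch, parlor, chapel]
Visit lab; enqueue den → queue [cellar, terrace, foyer, porch, parlor, chapel, den]
Visit cellar; enqueue vault → queue [terrace, foyer, porch, parlor, chapel, den, vault]
Visit terrace → queue [foyer, porch, parlor, chapel, den, vault]
Visit foyer; enqueue gym → queue [porch, parlor, chapel, den, vault, gym]
Visit porch; enqueue sauna → queue [parlor, chapel, den, vault, gym, sauna]
Visit parlor → queue [chapel, den, vault, gym, sauna]
Visit chapel → queue [den, vault, gym, sauna]
Visit den → queue [vault, gym, sauna]
Visit vault → queue [gym, sauna]
Visit gym → queue [sauna]
Visit sauna → queue []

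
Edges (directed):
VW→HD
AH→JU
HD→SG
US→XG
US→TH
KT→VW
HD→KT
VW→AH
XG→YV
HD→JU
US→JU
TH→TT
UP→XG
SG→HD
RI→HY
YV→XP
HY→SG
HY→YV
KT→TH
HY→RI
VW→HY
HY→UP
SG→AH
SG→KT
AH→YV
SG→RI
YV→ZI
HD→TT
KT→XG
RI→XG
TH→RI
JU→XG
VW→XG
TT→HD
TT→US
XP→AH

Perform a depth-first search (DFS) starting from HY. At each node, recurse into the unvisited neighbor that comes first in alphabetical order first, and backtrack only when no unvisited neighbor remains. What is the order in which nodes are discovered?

HY → RI → XG → YV → XP → AH → JU → ZI → SG → HD → KT → TH → TT → US → VW → UP

Visit HY
HY → RI
RI → XG
XG → YV
YV → XP
XP → AH
AH → JU
YV → ZI
HY → SG
SG → HD
HD → KT
KT → TH
TH → TT
TT → US
KT → VW
HY → UP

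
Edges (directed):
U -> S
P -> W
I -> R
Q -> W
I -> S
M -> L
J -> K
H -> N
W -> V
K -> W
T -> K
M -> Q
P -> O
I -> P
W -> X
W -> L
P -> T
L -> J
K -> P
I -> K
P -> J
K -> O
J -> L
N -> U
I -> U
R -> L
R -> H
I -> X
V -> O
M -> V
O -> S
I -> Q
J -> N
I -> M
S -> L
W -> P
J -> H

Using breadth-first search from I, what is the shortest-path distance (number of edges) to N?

Level 0: I
Level 1: K, M, P, Q, R, S, U, X
Level 2: H, J, L, O, T, V, W
Level 3: N
N first appears at level 3.

3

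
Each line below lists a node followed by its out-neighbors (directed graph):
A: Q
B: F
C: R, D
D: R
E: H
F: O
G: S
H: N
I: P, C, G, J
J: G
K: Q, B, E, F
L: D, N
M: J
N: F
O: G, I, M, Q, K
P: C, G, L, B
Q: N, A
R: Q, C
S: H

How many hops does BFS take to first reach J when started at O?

2

Level 0: O
Level 1: G, I, K, M, Q
Level 2: A, B, C, E, F, J, N, P, S
Level 3: D, H, L, R
J first appears at level 2.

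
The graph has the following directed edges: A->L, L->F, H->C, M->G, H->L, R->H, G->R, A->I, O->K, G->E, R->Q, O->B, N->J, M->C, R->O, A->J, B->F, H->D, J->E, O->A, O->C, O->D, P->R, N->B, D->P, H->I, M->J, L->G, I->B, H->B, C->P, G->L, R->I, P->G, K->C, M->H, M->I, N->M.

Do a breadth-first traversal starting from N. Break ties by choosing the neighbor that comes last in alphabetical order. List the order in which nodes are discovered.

N M J B I H G C E F L D R P Q O K A

Visit N; enqueue M, J, B → queue [M, J, B]
Visit M; enqueue I, H, G, C → queue [J, B, I, H, G, C]
Visit J; enqueue E → queue [B, I, H, G, C, E]
Visit B; enqueue F → queue [I, H, G, C, E, F]
Visit I → queue [H, G, C, E, F]
Visit H; enqueue L, D → queue [G, C, E, F, L, D]
Visit G; enqueue R → queue [C, E, F, L, D, R]
Visit C; enqueue P → queue [E, F, L, D, R, P]
Visit E → queue [F, L, D, R, P]
Visit F → queue [L, D, R, P]
Visit L → queue [D, R, P]
Visit D → queue [R, P]
Visit R; enqueue Q, O → queue [P, Q, O]
Visit P → queue [Q, O]
Visit Q → queue [O]
Visit O; enqueue K, A → queue [K, A]
Visit K → queue [A]
Visit A → queue []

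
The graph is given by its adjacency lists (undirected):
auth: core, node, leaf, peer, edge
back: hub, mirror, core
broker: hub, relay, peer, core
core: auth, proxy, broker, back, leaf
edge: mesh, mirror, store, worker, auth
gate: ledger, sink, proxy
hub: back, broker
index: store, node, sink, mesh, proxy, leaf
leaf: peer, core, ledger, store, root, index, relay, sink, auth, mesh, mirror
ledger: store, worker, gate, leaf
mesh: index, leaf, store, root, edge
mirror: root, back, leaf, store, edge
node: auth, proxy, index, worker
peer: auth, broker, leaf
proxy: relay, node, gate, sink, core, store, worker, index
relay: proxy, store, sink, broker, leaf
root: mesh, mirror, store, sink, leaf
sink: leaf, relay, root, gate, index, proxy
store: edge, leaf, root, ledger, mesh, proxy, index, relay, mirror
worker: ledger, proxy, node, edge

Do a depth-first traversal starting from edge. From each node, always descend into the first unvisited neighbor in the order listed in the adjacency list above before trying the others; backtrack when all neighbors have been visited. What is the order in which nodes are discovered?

Visit edge
edge → mesh
mesh → index
index → store
store → leaf
leaf → peer
peer → auth
auth → core
core → proxy
proxy → relay
relay → sink
sink → root
root → mirror
mirror → back
back → hub
hub → broker
sink → gate
gate → ledger
ledger → worker
worker → node

edge -> mesh -> index -> store -> leaf -> peer -> auth -> core -> proxy -> relay -> sink -> root -> mirror -> back -> hub -> broker -> gate -> ledger -> worker -> node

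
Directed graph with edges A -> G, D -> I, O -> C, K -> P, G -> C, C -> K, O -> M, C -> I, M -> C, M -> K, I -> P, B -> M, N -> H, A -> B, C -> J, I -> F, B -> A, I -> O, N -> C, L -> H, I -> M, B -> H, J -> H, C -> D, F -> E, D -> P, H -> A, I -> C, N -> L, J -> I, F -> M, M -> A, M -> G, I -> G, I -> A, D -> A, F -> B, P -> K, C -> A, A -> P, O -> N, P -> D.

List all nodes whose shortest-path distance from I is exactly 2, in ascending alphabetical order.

B, D, E, J, K, N

Level 0: I
Level 1: A, C, F, G, M, O, P
Level 2: B, D, E, J, K, N
Level 3: H, L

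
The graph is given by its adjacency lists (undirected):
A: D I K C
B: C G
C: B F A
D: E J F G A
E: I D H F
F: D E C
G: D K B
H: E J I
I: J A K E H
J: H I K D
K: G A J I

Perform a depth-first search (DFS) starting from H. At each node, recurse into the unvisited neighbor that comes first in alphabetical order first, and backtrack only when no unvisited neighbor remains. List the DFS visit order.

Visit H
H → E
E → D
D → A
A → C
C → B
B → G
G → K
K → I
I → J
C → F

H, E, D, A, C, B, G, K, I, J, F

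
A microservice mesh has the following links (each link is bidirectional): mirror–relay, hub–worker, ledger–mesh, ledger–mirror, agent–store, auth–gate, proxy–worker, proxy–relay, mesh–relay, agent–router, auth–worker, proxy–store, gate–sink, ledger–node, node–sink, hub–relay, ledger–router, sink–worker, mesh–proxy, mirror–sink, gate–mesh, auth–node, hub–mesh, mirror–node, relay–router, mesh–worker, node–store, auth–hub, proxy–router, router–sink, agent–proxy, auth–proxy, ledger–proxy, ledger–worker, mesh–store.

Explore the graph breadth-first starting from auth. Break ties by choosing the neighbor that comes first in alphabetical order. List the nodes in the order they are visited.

Visit auth; enqueue gate, hub, node, proxy, worker → queue [gate, hub, node, proxy, worker]
Visit gate; enqueue mesh, sink → queue [hub, node, proxy, worker, mesh, sink]
Visit hub; enqueue relay → queue [node, proxy, worker, mesh, sink, relay]
Visit node; enqueue ledger, mirror, store → queue [proxy, worker, mesh, sink, relay, ledger, mirror, store]
Visit proxy; enqueue agent, router → queue [worker, mesh, sink, relay, ledger, mirror, store, agent, router]
Visit worker → queue [mesh, sink, relay, ledger, mirror, store, agent, router]
Visit mesh → queue [sink, relay, ledger, mirror, store, agent, router]
Visit sink → queue [relay, ledger, mirror, store, agent, router]
Visit relay → queue [ledger, mirror, store, agent, router]
Visit ledger → queue [mirror, store, agent, router]
Visit mirror → queue [store, agent, router]
Visit store → queue [agent, router]
Visit agent → queue [router]
Visit router → queue []

auth → gate → hub → node → proxy → worker → mesh → sink → relay → ledger → mirror → store → agent → router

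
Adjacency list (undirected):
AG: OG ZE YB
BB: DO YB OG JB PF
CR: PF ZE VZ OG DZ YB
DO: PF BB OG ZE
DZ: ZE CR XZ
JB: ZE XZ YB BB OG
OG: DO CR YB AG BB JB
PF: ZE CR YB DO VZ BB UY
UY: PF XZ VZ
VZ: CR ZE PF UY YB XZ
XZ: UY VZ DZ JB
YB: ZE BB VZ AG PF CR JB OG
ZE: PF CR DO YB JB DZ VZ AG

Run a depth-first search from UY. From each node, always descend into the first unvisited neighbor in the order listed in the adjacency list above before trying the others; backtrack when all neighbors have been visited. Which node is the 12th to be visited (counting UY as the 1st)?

XZ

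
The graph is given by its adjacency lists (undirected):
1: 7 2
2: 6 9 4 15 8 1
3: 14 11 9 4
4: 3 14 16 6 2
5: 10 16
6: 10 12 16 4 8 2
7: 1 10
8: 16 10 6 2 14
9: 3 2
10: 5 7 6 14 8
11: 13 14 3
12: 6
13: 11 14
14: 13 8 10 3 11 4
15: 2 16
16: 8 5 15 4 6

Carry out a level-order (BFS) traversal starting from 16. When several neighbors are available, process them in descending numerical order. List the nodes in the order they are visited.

Visit 16; enqueue 15, 8, 6, 5, 4 → queue [15, 8, 6, 5, 4]
Visit 15; enqueue 2 → queue [8, 6, 5, 4, 2]
Visit 8; enqueue 14, 10 → queue [6, 5, 4, 2, 14, 10]
Visit 6; enqueue 12 → queue [5, 4, 2, 14, 10, 12]
Visit 5 → queue [4, 2, 14, 10, 12]
Visit 4; enqueue 3 → queue [2, 14, 10, 12, 3]
Visit 2; enqueue 9, 1 → queue [14, 10, 12, 3, 9, 1]
Visit 14; enqueue 13, 11 → queue [10, 12, 3, 9, 1, 13, 11]
Visit 10; enqueue 7 → queue [12, 3, 9, 1, 13, 11, 7]
Visit 12 → queue [3, 9, 1, 13, 11, 7]
Visit 3 → queue [9, 1, 13, 11, 7]
Visit 9 → queue [1, 13, 11, 7]
Visit 1 → queue [13, 11, 7]
Visit 13 → queue [11, 7]
Visit 11 → queue [7]
Visit 7 → queue []

16 -> 15 -> 8 -> 6 -> 5 -> 4 -> 2 -> 14 -> 10 -> 12 -> 3 -> 9 -> 1 -> 13 -> 11 -> 7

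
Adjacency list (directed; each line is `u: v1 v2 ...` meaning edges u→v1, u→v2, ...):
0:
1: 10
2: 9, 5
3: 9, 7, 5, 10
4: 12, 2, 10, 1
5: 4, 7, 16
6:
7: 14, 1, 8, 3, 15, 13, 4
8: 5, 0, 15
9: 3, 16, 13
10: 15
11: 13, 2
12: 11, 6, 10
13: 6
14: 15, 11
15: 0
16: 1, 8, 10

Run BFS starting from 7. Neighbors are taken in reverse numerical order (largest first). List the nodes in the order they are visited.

Visit 7; enqueue 15, 14, 13, 8, 4, 3, 1 → queue [15, 14, 13, 8, 4, 3, 1]
Visit 15; enqueue 0 → queue [14, 13, 8, 4, 3, 1, 0]
Visit 14; enqueue 11 → queue [13, 8, 4, 3, 1, 0, 11]
Visit 13; enqueue 6 → queue [8, 4, 3, 1, 0, 11, 6]
Visit 8; enqueue 5 → queue [4, 3, 1, 0, 11, 6, 5]
Visit 4; enqueue 12, 10, 2 → queue [3, 1, 0, 11, 6, 5, 12, 10, 2]
Visit 3; enqueue 9 → queue [1, 0, 11, 6, 5, 12, 10, 2, 9]
Visit 1 → queue [0, 11, 6, 5, 12, 10, 2, 9]
Visit 0 → queue [11, 6, 5, 12, 10, 2, 9]
Visit 11 → queue [6, 5, 12, 10, 2, 9]
Visit 6 → queue [5, 12, 10, 2, 9]
Visit 5; enqueue 16 → queue [12, 10, 2, 9, 16]
Visit 12 → queue [10, 2, 9, 16]
Visit 10 → queue [2, 9, 16]
Visit 2 → queue [9, 16]
Visit 9 → queue [16]
Visit 16 → queue []

7 15 14 13 8 4 3 1 0 11 6 5 12 10 2 9 16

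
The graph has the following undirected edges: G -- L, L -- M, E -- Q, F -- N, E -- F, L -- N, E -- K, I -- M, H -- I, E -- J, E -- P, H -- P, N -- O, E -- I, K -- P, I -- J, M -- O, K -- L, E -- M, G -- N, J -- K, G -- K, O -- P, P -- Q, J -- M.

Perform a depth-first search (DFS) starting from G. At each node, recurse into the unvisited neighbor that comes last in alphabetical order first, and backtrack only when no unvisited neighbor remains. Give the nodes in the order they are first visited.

Visit G
G → N
N → O
O → P
P → Q
Q → E
E → M
M → L
L → K
K → J
J → I
I → H
E → F

G → N → O → P → Q → E → M → L → K → J → I → H → F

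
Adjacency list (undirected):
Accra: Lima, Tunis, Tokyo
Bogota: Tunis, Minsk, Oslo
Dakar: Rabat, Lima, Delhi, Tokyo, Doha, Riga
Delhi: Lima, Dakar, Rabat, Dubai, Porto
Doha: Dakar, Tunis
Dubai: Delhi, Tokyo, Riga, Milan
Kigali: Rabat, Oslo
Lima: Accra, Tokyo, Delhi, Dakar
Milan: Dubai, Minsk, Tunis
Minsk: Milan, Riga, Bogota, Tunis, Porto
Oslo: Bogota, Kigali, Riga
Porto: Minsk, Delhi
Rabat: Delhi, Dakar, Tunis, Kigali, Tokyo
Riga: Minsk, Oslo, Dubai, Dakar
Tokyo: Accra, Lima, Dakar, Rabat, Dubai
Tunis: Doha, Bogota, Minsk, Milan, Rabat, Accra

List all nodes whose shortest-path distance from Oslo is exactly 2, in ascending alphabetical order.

Dakar, Dubai, Minsk, Rabat, Tunis

Level 0: Oslo
Level 1: Bogota, Kigali, Riga
Level 2: Dakar, Dubai, Minsk, Rabat, Tunis
Level 3: Accra, Delhi, Doha, Lima, Milan, Porto, Tokyo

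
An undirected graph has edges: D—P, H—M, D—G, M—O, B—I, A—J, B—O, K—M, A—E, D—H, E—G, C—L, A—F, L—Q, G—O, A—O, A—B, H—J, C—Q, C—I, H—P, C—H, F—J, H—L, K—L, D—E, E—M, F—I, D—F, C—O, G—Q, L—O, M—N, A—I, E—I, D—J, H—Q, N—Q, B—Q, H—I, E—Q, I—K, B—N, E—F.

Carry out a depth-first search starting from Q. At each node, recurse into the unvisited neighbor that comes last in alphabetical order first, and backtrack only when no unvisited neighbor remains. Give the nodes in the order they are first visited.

Q N M O L K I H P D J F E G A B C

Visit Q
Q → N
N → M
M → O
O → L
L → K
K → I
I → H
H → P
P → D
D → J
J → F
F → E
E → G
E → A
A → B
H → C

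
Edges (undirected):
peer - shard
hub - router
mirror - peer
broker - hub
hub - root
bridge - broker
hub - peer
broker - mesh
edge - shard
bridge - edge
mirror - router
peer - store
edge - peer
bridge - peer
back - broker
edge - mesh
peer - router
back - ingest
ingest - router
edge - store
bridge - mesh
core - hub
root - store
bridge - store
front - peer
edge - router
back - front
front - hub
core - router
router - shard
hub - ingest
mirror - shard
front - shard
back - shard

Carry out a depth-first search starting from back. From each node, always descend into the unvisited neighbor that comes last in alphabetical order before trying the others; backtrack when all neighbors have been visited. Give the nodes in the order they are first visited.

Visit back
back → shard
shard → router
router → peer
peer → store
store → root
root → hub
hub → ingest
hub → front
hub → core
hub → broker
broker → mesh
mesh → edge
edge → bridge
peer → mirror

back -> shard -> router -> peer -> store -> root -> hub -> ingest -> front -> core -> broker -> mesh -> edge -> bridge -> mirror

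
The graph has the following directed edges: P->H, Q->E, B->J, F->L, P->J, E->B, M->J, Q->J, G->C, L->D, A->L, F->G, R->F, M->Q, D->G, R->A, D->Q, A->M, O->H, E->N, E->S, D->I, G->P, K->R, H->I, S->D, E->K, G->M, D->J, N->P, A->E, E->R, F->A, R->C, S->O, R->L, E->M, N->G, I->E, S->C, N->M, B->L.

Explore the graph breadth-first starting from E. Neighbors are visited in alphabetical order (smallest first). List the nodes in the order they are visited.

Visit E; enqueue B, K, M, N, R, S → queue [B, K, M, N, R, S]
Visit B; enqueue J, L → queue [K, M, N, R, S, J, L]
Visit K → queue [M, N, R, S, J, L]
Visit M; enqueue Q → queue [N, R, S, J, L, Q]
Visit N; enqueue G, P → queue [R, S, J, L, Q, G, P]
Visit R; enqueue A, C, F → queue [S, J, L, Q, G, P, A, C, F]
Visit S; enqueue D, O → queue [J, L, Q, G, P, A, C, F, D, O]
Visit J → queue [L, Q, G, P, A, C, F, D, O]
Visit L → queue [Q, G, P, A, C, F, D, O]
Visit Q → queue [G, P, A, C, F, D, O]
Visit G → queue [P, A, C, F, D, O]
Visit P; enqueue H → queue [A, C, F, D, O, H]
Visit A → queue [C, F, D, O, H]
Visit C → queue [F, D, O, H]
Visit F → queue [D, O, H]
Visit D; enqueue I → queue [O, H, I]
Visit O → queue [H, I]
Visit H → queue [I]
Visit I → queue []

E B K M N R S J L Q G P A C F D O H I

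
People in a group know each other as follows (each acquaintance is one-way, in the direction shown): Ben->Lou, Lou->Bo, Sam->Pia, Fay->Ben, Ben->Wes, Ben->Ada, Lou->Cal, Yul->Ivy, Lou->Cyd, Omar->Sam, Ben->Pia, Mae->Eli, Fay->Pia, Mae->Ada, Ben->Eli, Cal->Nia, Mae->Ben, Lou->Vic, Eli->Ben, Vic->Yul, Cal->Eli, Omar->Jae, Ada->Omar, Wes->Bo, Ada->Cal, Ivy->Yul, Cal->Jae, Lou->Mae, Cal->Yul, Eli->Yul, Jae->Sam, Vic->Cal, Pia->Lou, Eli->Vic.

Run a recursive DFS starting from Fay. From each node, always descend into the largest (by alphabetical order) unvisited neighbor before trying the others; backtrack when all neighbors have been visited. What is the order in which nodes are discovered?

Fay -> Pia -> Lou -> Vic -> Yul -> Ivy -> Cal -> Nia -> Jae -> Sam -> Eli -> Ben -> Wes -> Bo -> Ada -> Omar -> Mae -> Cyd

Visit Fay
Fay → Pia
Pia → Lou
Lou → Vic
Vic → Yul
Yul → Ivy
Vic → Cal
Cal → Nia
Cal → Jae
Jae → Sam
Cal → Eli
Eli → Ben
Ben → Wes
Wes → Bo
Ben → Ada
Ada → Omar
Lou → Mae
Lou → Cyd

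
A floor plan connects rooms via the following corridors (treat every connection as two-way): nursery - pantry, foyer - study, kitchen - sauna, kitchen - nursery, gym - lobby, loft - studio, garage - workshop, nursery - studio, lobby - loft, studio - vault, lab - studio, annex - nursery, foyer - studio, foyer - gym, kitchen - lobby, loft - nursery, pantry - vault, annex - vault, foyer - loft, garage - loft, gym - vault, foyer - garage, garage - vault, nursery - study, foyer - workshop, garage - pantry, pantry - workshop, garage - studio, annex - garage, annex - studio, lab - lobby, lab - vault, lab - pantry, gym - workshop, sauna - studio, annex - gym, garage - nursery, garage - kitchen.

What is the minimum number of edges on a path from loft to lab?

2

Level 0: loft
Level 1: foyer, garage, lobby, nursery, studio
Level 2: annex, gym, kitchen, lab, pantry, sauna, study, vault, workshop
lab first appears at level 2.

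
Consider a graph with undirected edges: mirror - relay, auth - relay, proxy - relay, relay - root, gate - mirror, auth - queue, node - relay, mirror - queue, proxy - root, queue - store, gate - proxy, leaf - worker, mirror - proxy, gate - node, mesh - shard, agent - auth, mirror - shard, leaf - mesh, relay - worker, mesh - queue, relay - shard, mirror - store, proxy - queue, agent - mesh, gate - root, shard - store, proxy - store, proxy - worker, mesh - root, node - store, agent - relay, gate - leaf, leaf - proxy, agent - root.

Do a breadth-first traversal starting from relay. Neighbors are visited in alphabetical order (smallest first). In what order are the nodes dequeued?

relay -> agent -> auth -> mirror -> node -> proxy -> root -> shard -> worker -> mesh -> queue -> gate -> store -> leaf

Visit relay; enqueue agent, auth, mirror, node, proxy, root, shard, worker → queue [agent, auth, mirror, node, proxy, root, shard, worker]
Visit agent; enqueue mesh → queue [auth, mirror, node, proxy, root, shard, worker, mesh]
Visit auth; enqueue queue → queue [mirror, node, proxy, root, shard, worker, mesh, queue]
Visit mirror; enqueue gate, store → queue [node, proxy, root, shard, worker, mesh, queue, gate, store]
Visit node → queue [proxy, root, shard, worker, mesh, queue, gate, store]
Visit proxy; enqueue leaf → queue [root, shard, worker, mesh, queue, gate, store, leaf]
Visit root → queue [shard, worker, mesh, queue, gate, store, leaf]
Visit shard → queue [worker, mesh, queue, gate, store, leaf]
Visit worker → queue [mesh, queue, gate, store, leaf]
Visit mesh → queue [queue, gate, store, leaf]
Visit queue → queue [gate, store, leaf]
Visit gate → queue [store, leaf]
Visit store → queue [leaf]
Visit leaf → queue []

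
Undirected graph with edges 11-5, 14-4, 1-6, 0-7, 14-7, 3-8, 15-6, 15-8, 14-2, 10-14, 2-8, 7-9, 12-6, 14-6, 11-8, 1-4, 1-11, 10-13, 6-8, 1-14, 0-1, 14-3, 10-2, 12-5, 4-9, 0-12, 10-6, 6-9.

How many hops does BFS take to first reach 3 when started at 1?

Level 0: 1
Level 1: 0, 4, 6, 11, 14
Level 2: 2, 3, 5, 7, 8, 9, 10, 12, 15
Level 3: 13
3 first appears at level 2.

2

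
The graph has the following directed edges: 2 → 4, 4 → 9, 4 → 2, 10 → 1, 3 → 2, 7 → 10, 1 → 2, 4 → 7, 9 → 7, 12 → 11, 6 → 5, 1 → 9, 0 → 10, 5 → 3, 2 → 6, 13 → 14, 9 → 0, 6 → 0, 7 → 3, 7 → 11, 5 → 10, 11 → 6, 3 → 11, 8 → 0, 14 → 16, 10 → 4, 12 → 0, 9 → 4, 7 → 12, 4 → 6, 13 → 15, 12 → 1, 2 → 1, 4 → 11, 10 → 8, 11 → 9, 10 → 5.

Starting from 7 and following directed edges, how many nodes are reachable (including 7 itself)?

13

BFS from 7 visits: 7, 3, 10, 11, 12, 2, 1, 4, 5, 8, 6, 9, 0
Reachable nodes: 13 of 17 total.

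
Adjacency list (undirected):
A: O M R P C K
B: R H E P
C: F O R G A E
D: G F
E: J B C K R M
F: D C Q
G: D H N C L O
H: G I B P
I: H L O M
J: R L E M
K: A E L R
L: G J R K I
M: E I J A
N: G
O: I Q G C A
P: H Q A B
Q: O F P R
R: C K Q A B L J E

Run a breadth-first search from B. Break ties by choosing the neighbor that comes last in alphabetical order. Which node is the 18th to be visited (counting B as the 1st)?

D

Visit B; enqueue R, P, H, E → queue [R, P, H, E]
Visit R; enqueue Q, L, K, J, C, A → queue [P, H, E, Q, L, K, J, C, A]
Visit P → queue [H, E, Q, L, K, J, C, A]
Visit H; enqueue I, G → queue [E, Q, L, K, J, C, A, I, G]
Visit E; enqueue M → queue [Q, L, K, J, C, A, I, G, M]
Visit Q; enqueue O, F → queue [L, K, J, C, A, I, G, M, O, F]
Visit L → queue [K, J, C, A, I, G, M, O, F]
Visit K → queue [J, C, A, I, G, M, O, F]
Visit J → queue [C, A, I, G, M, O, F]
Visit C → queue [A, I, G, M, O, F]
Visit A → queue [I, G, M, O, F]
Visit I → queue [G, M, O, F]
Visit G; enqueue N, D → queue [M, O, F, N, D]
Visit M → queue [O, F, N, D]
Visit O → queue [F, N, D]
Visit F → queue [N, D]
Visit N → queue [D]
Visit D → queue []

Visit order: B, R, P, H, E, Q, L, K, J, C, A, I, G, M, O, F, N, D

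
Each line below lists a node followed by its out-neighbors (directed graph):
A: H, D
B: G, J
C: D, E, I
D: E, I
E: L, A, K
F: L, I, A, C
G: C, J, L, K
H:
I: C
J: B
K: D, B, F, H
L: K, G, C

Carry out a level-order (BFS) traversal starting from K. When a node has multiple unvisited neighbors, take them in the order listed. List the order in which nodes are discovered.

Visit K; enqueue D, B, F, H → queue [D, B, F, H]
Visit D; enqueue E, I → queue [B, F, H, E, I]
Visit B; enqueue G, J → queue [F, H, E, I, G, J]
Visit F; enqueue L, A, C → queue [H, E, I, G, J, L, A, C]
Visit H → queue [E, I, G, J, L, A, C]
Visit E → queue [I, G, J, L, A, C]
Visit I → queue [G, J, L, A, C]
Visit G → queue [J, L, A, C]
Visit J → queue [L, A, C]
Visit L → queue [A, C]
Visit A → queue [C]
Visit C → queue []

K -> D -> B -> F -> H -> E -> I -> G -> J -> L -> A -> C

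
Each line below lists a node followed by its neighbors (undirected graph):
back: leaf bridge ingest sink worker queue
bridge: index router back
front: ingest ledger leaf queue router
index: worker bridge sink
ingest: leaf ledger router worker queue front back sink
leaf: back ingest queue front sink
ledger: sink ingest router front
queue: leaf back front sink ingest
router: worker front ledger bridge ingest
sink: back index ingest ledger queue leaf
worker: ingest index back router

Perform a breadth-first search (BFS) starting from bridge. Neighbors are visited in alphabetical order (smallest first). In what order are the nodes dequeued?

bridge back index router ingest leaf queue sink worker front ledger

Visit bridge; enqueue back, index, router → queue [back, index, router]
Visit back; enqueue ingest, leaf, queue, sink, worker → queue [index, router, ingest, leaf, queue, sink, worker]
Visit index → queue [router, ingest, leaf, queue, sink, worker]
Visit router; enqueue front, ledger → queue [ingest, leaf, queue, sink, worker, front, ledger]
Visit ingest → queue [leaf, queue, sink, worker, front, ledger]
Visit leaf → queue [queue, sink, worker, front, ledger]
Visit queue → queue [sink, worker, front, ledger]
Visit sink → queue [worker, front, ledger]
Visit worker → queue [front, ledger]
Visit front → queue [ledger]
Visit ledger → queue []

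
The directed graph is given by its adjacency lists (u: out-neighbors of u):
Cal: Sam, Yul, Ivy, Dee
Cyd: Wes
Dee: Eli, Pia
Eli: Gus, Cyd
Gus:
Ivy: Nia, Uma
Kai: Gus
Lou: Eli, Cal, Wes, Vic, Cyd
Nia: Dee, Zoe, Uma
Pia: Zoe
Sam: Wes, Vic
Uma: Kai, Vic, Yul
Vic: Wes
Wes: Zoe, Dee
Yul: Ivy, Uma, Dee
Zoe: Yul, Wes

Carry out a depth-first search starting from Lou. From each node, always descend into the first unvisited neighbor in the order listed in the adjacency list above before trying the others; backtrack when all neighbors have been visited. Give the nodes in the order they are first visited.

Lou Eli Gus Cyd Wes Zoe Yul Ivy Nia Dee Pia Uma Kai Vic Cal Sam

Visit Lou
Lou → Eli
Eli → Gus
Eli → Cyd
Cyd → Wes
Wes → Zoe
Zoe → Yul
Yul → Ivy
Ivy → Nia
Nia → Dee
Dee → Pia
Nia → Uma
Uma → Kai
Uma → Vic
Lou → Cal
Cal → Sam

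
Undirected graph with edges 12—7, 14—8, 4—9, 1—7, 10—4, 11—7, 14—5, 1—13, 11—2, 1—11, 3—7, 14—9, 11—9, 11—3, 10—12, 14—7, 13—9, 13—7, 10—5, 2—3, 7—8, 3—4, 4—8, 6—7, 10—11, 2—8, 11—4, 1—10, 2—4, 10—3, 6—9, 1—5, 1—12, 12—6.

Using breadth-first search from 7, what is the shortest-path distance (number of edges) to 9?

Level 0: 7
Level 1: 1, 3, 6, 8, 11, 12, 13, 14
Level 2: 2, 4, 5, 9, 10
9 first appears at level 2.

2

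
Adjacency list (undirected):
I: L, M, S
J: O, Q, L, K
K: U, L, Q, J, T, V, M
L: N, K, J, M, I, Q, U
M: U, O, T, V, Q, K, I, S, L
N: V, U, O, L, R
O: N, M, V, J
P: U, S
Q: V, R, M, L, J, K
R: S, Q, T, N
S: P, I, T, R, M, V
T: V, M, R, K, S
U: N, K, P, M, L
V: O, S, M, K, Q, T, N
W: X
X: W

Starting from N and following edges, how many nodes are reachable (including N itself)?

14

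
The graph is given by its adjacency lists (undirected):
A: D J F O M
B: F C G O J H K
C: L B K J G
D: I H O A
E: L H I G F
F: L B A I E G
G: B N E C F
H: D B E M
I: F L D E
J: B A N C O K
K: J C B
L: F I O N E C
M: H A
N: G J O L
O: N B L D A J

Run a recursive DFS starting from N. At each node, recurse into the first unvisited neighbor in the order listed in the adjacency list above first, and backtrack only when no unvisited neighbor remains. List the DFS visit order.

Visit N
N → G
G → B
B → F
F → L
L → I
I → D
D → H
H → E
H → M
M → A
A → J
J → C
C → K
J → O

N G B F L I D H E M A J C K O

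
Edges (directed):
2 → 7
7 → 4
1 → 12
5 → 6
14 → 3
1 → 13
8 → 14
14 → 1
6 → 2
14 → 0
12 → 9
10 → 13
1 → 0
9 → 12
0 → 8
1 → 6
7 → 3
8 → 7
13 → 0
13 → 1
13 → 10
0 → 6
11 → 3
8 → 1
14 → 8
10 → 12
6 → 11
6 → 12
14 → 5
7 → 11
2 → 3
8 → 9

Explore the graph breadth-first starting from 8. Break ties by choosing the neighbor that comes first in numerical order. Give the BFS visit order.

Visit 8; enqueue 1, 7, 9, 14 → queue [1, 7, 9, 14]
Visit 1; enqueue 0, 6, 12, 13 → queue [7, 9, 14, 0, 6, 12, 13]
Visit 7; enqueue 3, 4, 11 → queue [9, 14, 0, 6, 12, 13, 3, 4, 11]
Visit 9 → queue [14, 0, 6, 12, 13, 3, 4, 11]
Visit 14; enqueue 5 → queue [0, 6, 12, 13, 3, 4, 11, 5]
Visit 0 → queue [6, 12, 13, 3, 4, 11, 5]
Visit 6; enqueue 2 → queue [12, 13, 3, 4, 11, 5, 2]
Visit 12 → queue [13, 3, 4, 11, 5, 2]
Visit 13; enqueue 10 → queue [3, 4, 11, 5, 2, 10]
Visit 3 → queue [4, 11, 5, 2, 10]
Visit 4 → queue [11, 5, 2, 10]
Visit 11 → queue [5, 2, 10]
Visit 5 → queue [2, 10]
Visit 2 → queue [10]
Visit 10 → queue []

8, 1, 7, 9, 14, 0, 6, 12, 13, 3, 4, 11, 5, 2, 10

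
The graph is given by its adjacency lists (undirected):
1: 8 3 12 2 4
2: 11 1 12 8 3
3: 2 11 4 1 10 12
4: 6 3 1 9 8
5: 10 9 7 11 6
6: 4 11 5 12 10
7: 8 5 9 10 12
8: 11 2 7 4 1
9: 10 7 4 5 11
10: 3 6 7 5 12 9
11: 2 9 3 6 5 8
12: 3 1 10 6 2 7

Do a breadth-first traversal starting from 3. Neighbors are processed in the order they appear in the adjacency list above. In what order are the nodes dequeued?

3, 2, 11, 4, 1, 10, 12, 8, 9, 6, 5, 7

Visit 3; enqueue 2, 11, 4, 1, 10, 12 → queue [2, 11, 4, 1, 10, 12]
Visit 2; enqueue 8 → queue [11, 4, 1, 10, 12, 8]
Visit 11; enqueue 9, 6, 5 → queue [4, 1, 10, 12, 8, 9, 6, 5]
Visit 4 → queue [1, 10, 12, 8, 9, 6, 5]
Visit 1 → queue [10, 12, 8, 9, 6, 5]
Visit 10; enqueue 7 → queue [12, 8, 9, 6, 5, 7]
Visit 12 → queue [8, 9, 6, 5, 7]
Visit 8 → queue [9, 6, 5, 7]
Visit 9 → queue [6, 5, 7]
Visit 6 → queue [5, 7]
Visit 5 → queue [7]
Visit 7 → queue []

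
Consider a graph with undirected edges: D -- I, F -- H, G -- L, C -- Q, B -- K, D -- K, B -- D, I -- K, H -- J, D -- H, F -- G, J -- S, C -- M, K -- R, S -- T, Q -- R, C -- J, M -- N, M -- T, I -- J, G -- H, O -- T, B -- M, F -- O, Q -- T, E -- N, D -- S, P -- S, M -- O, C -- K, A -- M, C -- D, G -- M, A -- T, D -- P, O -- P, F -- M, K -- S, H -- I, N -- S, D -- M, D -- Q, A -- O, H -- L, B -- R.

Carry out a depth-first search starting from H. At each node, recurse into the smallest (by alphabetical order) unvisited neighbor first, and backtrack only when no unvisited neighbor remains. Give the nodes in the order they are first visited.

H D B K C J I S N E M A O F G L P T Q R

Visit H
H → D
D → B
B → K
K → C
C → J
J → I
J → S
S → N
N → E
N → M
M → A
A → O
O → F
F → G
G → L
O → P
O → T
T → Q
Q → R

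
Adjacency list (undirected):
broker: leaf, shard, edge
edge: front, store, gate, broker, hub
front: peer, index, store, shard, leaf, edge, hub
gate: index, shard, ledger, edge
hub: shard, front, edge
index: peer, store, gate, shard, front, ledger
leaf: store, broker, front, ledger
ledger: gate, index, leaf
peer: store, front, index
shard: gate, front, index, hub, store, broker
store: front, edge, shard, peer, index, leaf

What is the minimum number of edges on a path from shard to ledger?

2

Level 0: shard
Level 1: broker, front, gate, hub, index, store
Level 2: edge, leaf, ledger, peer
ledger first appears at level 2.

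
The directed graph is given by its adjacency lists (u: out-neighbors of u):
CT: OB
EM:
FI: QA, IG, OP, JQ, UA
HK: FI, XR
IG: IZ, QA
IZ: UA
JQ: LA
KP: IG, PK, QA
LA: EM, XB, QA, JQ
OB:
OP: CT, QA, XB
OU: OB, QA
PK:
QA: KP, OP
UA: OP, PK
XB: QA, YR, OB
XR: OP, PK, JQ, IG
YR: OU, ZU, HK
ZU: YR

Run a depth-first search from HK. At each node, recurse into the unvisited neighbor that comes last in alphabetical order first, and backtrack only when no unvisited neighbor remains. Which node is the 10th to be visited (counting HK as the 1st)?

KP

Visit HK
HK → XR
XR → PK
XR → OP
OP → XB
XB → YR
YR → ZU
YR → OU
OU → QA
QA → KP
KP → IG
IG → IZ
IZ → UA
OU → OB
OP → CT
XR → JQ
JQ → LA
LA → EM
HK → FI

Visit order: HK, XR, PK, OP, XB, YR, ZU, OU, QA, KP, IG, IZ, UA, OB, CT, JQ, LA, EM, FI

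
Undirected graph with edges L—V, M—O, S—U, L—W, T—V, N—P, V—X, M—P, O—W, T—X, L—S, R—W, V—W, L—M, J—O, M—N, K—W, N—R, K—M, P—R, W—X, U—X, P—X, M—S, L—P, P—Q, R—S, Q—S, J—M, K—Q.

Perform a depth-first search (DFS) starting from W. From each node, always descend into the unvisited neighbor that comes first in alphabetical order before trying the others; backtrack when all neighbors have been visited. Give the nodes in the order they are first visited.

Visit W
W → K
K → M
M → J
J → O
M → L
L → P
P → N
N → R
R → S
S → Q
S → U
U → X
X → T
T → V

W, K, M, J, O, L, P, N, R, S, Q, U, X, T, V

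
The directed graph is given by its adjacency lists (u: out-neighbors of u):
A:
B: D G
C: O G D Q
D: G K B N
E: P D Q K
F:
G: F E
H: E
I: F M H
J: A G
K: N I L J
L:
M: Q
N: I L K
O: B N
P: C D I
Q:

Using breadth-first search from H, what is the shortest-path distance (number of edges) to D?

2

Level 0: H
Level 1: E
Level 2: D, K, P, Q
Level 3: B, C, G, I, J, L, N
Level 4: A, F, M, O
D first appears at level 2.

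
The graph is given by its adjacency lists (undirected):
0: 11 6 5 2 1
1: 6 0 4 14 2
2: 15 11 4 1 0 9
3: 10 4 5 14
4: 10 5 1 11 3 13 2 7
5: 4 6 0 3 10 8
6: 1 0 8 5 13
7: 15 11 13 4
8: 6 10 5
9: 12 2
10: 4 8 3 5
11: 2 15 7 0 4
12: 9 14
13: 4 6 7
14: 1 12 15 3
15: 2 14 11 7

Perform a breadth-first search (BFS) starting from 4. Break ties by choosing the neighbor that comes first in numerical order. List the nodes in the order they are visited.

Visit 4; enqueue 1, 2, 3, 5, 7, 10, 11, 13 → queue [1, 2, 3, 5, 7, 10, 11, 13]
Visit 1; enqueue 0, 6, 14 → queue [2, 3, 5, 7, 10, 11, 13, 0, 6, 14]
Visit 2; enqueue 9, 15 → queue [3, 5, 7, 10, 11, 13, 0, 6, 14, 9, 15]
Visit 3 → queue [5, 7, 10, 11, 13, 0, 6, 14, 9, 15]
Visit 5; enqueue 8 → queue [7, 10, 11, 13, 0, 6, 14, 9, 15, 8]
Visit 7 → queue [10, 11, 13, 0, 6, 14, 9, 15, 8]
Visit 10 → queue [11, 13, 0, 6, 14, 9, 15, 8]
Visit 11 → queue [13, 0, 6, 14, 9, 15, 8]
Visit 13 → queue [0, 6, 14, 9, 15, 8]
Visit 0 → queue [6, 14, 9, 15, 8]
Visit 6 → queue [14, 9, 15, 8]
Visit 14; enqueue 12 → queue [9, 15, 8, 12]
Visit 9 → queue [15, 8, 12]
Visit 15 → queue [8, 12]
Visit 8 → queue [12]
Visit 12 → queue []

4, 1, 2, 3, 5, 7, 10, 11, 13, 0, 6, 14, 9, 15, 8, 12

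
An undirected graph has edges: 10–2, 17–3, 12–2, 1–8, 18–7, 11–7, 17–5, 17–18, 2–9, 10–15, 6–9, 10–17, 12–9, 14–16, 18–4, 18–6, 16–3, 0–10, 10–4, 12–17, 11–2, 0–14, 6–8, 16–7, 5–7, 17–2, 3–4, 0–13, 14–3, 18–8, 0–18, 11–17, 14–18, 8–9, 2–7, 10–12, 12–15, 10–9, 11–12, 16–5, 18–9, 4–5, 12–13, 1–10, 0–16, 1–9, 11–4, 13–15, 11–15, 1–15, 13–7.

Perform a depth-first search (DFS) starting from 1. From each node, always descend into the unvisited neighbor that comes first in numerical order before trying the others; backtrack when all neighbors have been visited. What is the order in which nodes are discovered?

1 8 6 9 2 7 5 4 3 14 0 10 12 11 15 13 17 18 16

Visit 1
1 → 8
8 → 6
6 → 9
9 → 2
2 → 7
7 → 5
5 → 4
4 → 3
3 → 14
14 → 0
0 → 10
10 → 12
12 → 11
11 → 15
15 → 13
11 → 17
17 → 18
0 → 16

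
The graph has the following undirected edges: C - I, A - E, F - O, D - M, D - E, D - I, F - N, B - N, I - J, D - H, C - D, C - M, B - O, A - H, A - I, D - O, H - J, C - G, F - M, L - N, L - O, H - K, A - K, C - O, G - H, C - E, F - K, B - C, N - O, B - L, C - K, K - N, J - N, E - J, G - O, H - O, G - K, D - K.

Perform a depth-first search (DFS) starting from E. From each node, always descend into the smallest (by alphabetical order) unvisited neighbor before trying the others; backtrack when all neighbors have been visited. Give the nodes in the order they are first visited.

E -> A -> H -> D -> C -> B -> L -> N -> F -> K -> G -> O -> M -> J -> I

Visit E
E → A
A → H
H → D
D → C
C → B
B → L
L → N
N → F
F → K
K → G
G → O
F → M
N → J
J → I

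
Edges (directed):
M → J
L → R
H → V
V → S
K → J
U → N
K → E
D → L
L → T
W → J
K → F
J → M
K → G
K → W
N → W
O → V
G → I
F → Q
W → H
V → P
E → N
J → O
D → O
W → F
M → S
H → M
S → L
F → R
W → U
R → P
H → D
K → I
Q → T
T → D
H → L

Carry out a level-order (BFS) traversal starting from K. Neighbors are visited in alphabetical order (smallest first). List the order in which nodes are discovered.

K E F G I J W N Q R M O H U T P S V D L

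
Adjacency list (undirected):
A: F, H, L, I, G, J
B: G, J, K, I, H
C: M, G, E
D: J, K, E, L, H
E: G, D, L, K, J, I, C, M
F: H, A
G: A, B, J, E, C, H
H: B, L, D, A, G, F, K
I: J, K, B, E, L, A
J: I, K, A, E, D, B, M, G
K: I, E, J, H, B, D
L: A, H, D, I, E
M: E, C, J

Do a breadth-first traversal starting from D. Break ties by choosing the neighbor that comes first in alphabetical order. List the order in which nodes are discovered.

Visit D; enqueue E, H, J, K, L → queue [E, H, J, K, L]
Visit E; enqueue C, G, I, M → queue [H, J, K, L, C, G, I, M]
Visit H; enqueue A, B, F → queue [J, K, L, C, G, I, M, A, B, F]
Visit J → queue [K, L, C, G, I, M, A, B, F]
Visit K → queue [L, C, G, I, M, A, B, F]
Visit L → queue [C, G, I, M, A, B, F]
Visit C → queue [G, I, M, A, B, F]
Visit G → queue [I, M, A, B, F]
Visit I → queue [M, A, B, F]
Visit M → queue [A, B, F]
Visit A → queue [B, F]
Visit B → queue [F]
Visit F → queue []

D E H J K L C G I M A B F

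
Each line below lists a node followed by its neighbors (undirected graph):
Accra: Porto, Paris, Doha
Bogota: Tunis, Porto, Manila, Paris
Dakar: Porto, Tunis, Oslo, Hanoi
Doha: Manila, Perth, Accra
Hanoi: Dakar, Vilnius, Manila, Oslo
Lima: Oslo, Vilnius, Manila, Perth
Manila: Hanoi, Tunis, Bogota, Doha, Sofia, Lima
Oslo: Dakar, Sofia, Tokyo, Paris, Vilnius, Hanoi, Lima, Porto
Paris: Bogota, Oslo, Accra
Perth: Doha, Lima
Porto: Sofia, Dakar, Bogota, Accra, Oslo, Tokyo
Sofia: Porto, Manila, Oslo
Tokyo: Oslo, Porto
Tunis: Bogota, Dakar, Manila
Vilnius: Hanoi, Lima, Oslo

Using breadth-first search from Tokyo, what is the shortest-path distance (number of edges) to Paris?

Level 0: Tokyo
Level 1: Oslo, Porto
Level 2: Accra, Bogota, Dakar, Hanoi, Lima, Paris, Sofia, Vilnius
Level 3: Doha, Manila, Perth, Tunis
Paris first appears at level 2.

2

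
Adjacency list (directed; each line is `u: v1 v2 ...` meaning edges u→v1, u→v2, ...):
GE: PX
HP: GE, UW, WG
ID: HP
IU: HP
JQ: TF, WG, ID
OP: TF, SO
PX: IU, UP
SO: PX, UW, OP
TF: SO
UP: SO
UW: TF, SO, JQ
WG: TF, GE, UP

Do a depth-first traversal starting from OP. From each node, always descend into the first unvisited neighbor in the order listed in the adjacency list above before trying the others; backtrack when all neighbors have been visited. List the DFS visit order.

OP, TF, SO, PX, IU, HP, GE, UW, JQ, WG, UP, ID

Visit OP
OP → TF
TF → SO
SO → PX
PX → IU
IU → HP
HP → GE
HP → UW
UW → JQ
JQ → WG
WG → UP
JQ → ID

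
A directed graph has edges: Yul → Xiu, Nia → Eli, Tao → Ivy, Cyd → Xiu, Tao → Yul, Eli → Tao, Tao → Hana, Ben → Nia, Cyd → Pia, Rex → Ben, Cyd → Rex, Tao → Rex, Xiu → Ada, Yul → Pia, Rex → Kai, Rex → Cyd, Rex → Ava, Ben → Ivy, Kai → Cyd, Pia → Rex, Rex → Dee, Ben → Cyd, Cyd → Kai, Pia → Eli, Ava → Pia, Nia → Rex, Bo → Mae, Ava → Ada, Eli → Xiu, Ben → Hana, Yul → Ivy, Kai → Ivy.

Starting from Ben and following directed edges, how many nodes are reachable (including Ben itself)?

15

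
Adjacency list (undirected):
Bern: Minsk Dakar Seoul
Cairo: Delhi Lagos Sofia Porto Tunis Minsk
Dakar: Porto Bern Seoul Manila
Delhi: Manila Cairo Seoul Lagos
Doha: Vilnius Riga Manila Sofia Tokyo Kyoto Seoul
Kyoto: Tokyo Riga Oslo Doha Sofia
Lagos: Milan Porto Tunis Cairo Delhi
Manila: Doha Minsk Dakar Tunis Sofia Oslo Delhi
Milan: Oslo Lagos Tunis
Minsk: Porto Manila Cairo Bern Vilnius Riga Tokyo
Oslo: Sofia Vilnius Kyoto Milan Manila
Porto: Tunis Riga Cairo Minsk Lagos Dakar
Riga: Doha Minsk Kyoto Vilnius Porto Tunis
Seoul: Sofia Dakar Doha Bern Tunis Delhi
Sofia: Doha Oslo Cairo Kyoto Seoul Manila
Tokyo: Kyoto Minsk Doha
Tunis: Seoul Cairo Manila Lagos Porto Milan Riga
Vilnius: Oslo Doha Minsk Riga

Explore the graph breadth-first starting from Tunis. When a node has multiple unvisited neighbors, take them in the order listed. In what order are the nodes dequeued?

Visit Tunis; enqueue Seoul, Cairo, Manila, Lagos, Porto, Milan, Riga → queue [Seoul, Cairo, Manila, Lagos, Porto, Milan, Riga]
Visit Seoul; enqueue Sofia, Dakar, Doha, Bern, Delhi → queue [Cairo, Manila, Lagos, Porto, Milan, Riga, Sofia, Dakar, Doha, Bern, Delhi]
Visit Cairo; enqueue Minsk → queue [Manila, Lagos, Porto, Milan, Riga, Sofia, Dakar, Doha, Bern, Delhi, Minsk]
Visit Manila; enqueue Oslo → queue [Lagos, Porto, Milan, Riga, Sofia, Dakar, Doha, Bern, Delhi, Minsk, Oslo]
Visit Lagos → queue [Porto, Milan, Riga, Sofia, Dakar, Doha, Bern, Delhi, Minsk, Oslo]
Visit Porto → queue [Milan, Riga, Sofia, Dakar, Doha, Bern, Delhi, Minsk, Oslo]
Visit Milan → queue [Riga, Sofia, Dakar, Doha, Bern, Delhi, Minsk, Oslo]
Visit Riga; enqueue Kyoto, Vilnius → queue [Sofia, Dakar, Doha, Bern, Delhi, Minsk, Oslo, Kyoto, Vilnius]
Visit Sofia → queue [Dakar, Doha, Bern, Delhi, Minsk, Oslo, Kyoto, Vilnius]
Visit Dakar → queue [Doha, Bern, Delhi, Minsk, Oslo, Kyoto, Vilnius]
Visit Doha; enqueue Tokyo → queue [Bern, Delhi, Minsk, Oslo, Kyoto, Vilnius, Tokyo]
Visit Bern → queue [Delhi, Minsk, Oslo, Kyoto, Vilnius, Tokyo]
Visit Delhi → queue [Minsk, Oslo, Kyoto, Vilnius, Tokyo]
Visit Minsk → queue [Oslo, Kyoto, Vilnius, Tokyo]
Visit Oslo → queue [Kyoto, Vilnius, Tokyo]
Visit Kyoto → queue [Vilnius, Tokyo]
Visit Vilnius → queue [Tokyo]
Visit Tokyo → queue []

Tunis → Seoul → Cairo → Manila → Lagos → Porto → Milan → Riga → Sofia → Dakar → Doha → Bern → Delhi → Minsk → Oslo → Kyoto → Vilnius → Tokyo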